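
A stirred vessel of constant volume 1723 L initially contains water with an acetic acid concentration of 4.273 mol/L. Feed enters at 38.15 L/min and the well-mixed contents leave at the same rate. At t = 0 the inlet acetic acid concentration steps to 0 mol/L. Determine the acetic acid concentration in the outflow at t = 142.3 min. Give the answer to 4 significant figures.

0.1830 mol/L

Mass balance on the solute (V constant): V dC/dt = Q(C_in − C).
Time constant τ = V/Q = 1723/38.15 = 45.1638 min.
C approaches C_in exponentially: C(t) = C_in + (C₀ − C_in) e^(−t/τ).
C(142.3) = 0 + (4.273 − 0)·e^(−142.3/45.1638) = 0 + (4.27300)·0.0428199 = 0.182970 mol/L.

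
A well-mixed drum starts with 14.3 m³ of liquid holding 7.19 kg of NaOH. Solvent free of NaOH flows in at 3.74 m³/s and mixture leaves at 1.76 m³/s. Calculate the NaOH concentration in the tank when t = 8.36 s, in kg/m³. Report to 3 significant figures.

0.118 kg/m³

Total volume: dV/dt = Q_in − Q_out = 1.9800 m³/s, so V(t) = 14.3 + 1.9800 t and V(8.36) = 30.853 m³.
No NaOH enters, so dm/dt = −Q_out · (m/V).
Separate: dm/m = −Q_out dt/V(t) ⇒ ln(m/m₀) = −(Q_out/(Q_in−Q_out)) ln(V/V₀).
m = m₀ (V₀/V)^(Q_out/(Q_in−Q_out)) = 7.19 × (14.3/30.853)^(0.88889) = 3.6298 kg.
C = m/V = 3.6298/30.853 = 0.11765 kg/m³.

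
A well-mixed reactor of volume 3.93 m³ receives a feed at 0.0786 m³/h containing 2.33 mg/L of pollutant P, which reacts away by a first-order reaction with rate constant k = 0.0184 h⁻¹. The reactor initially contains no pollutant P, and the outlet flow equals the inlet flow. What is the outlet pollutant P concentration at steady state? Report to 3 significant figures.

1.21 mg/L

Species balance: V dC/dt = Q C_in − Q C − k V C.
At steady state: 0 = Q C_in − (Q + kV) C_ss, so C_ss = Q C_in/(Q + kV).
C_ss = 0.0786·2.33/(0.0786 + 0.0184·3.93) = 0.18314/0.15091 = 1.2135 mg/L.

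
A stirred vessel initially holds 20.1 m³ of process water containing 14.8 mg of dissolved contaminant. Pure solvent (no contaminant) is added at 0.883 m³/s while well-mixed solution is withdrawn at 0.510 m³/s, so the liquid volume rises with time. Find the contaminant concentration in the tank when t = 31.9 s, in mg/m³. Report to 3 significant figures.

0.245 mg/m³

Total volume: dV/dt = Q_in − Q_out = 0.37300 m³/s, so V(t) = 20.1 + 0.37300 t and V(31.9) = 31.999 m³.
Species balance (pure solvent in): dm/dt = −Q_out · m/V(t).
dm/m = −Q_out dt/(V₀ + 0.37300 t); integrating gives ln(m/m₀) = −(Q_out/(Q_in−Q_out)) ln(V/V₀).
m = m₀ (V₀/V)^(Q_out/(Q_in−Q_out)) = 14.8 × (20.1/31.999)^(1.3673) = 7.8371 mg.
C = m/V = 7.8371/31.999 = 0.24492 mg/m³.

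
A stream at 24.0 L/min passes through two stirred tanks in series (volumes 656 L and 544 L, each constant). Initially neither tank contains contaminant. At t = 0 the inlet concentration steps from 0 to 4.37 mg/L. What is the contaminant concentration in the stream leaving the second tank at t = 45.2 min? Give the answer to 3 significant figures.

2.36 mg/L

Time constants: τᵢ = Vᵢ/Q for each well-mixed tank.
τ₁ = 656/24.0 = 27.333 min; τ₂ = 544/24.0 = 22.667 min.
Tank 1: C₁ = C_in(1 − e^(−t/τ₁)). Tank 2 (τ₁ ≠ τ₂): C₂ = C_in[1 − (τ₁ e^(−t/τ₁) − τ₂ e^(−t/τ₂))/(τ₁ − τ₂)].
At t = 45.2: e^(−t/τ₁) = 0.19135, e^(−t/τ₂) = 0.13613.
C₂ = 4.37·[1 − (27.333·0.19135 − 22.667·0.13613)/(4.6667)] = 4.37·0.54047 = 2.3618 mg/L.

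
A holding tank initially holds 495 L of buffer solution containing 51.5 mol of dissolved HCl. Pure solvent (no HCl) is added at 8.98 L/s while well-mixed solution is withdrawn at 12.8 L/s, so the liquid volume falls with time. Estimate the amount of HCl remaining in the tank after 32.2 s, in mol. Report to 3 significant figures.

19.8 mol

Let m(t) be the amount of HCl. Volume: V(t) = V₀ + (Q_in − Q_out) t = 495 − 3.8200 t; V(32.2) = 372.00 L.
No HCl enters, so dm/dt = −Q_out · (m/V).
Separate: dm/m = −Q_out dt/V(t) ⇒ ln(m/m₀) = −(Q_out/(Q_in−Q_out)) ln(V/V₀).
m = m₀ (V₀/V)^(Q_out/(Q_in−Q_out)) = 51.5 × (495/372.00)^(-3.3508) = 19.774 mol.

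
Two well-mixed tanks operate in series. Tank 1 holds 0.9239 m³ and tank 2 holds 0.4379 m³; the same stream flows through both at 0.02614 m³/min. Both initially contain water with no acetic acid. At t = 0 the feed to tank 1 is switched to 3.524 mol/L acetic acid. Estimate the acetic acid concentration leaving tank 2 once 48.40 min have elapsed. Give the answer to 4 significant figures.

Time constants: τᵢ = Vᵢ/Q for each well-mixed tank.
τ₁ = 0.9239/0.02614 = 35.3443 min; τ₂ = 0.4379/0.02614 = 16.7521 min.
Tank 1: C₁ = C_in(1 − e^(−t/τ₁)). Tank 2 (τ₁ ≠ τ₂): C₂ = C_in[1 − (τ₁ e^(−t/τ₁) − τ₂ e^(−t/τ₂))/(τ₁ − τ₂)].
At t = 48.40: e^(−t/τ₁) = 0.254263, e^(−t/τ₂) = 0.0556213.
C₂ = 3.524·[1 − (35.3443·0.254263 − 16.7521·0.0556213)/(18.5922)] = 3.524·0.566755 = 1.99725 mol/L.

1.997 mol/L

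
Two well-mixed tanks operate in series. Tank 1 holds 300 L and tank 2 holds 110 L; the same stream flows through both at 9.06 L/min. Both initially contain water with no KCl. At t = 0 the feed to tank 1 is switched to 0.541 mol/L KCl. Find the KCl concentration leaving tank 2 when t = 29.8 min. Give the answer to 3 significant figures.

0.221 mol/L

Species balance on tank i: dCᵢ/dt = (Cᵢ₋₁ − Cᵢ)/τᵢ with τᵢ = Vᵢ/Q.
τ₁ = 300/9.06 = 33.113 min; τ₂ = 110/9.06 = 12.141 min.
Solving the cascade with C₁(0)=C₂(0)=0 gives C₂(t) = C_in[1 − (τ₁ e^(−t/τ₁) − τ₂ e^(−t/τ₂))/(τ₁ − τ₂)].
At t = 29.8: e^(−t/τ₁) = 0.40659, e^(−t/τ₂) = 0.085912.
C₂ = 0.541·[1 − (33.113·0.40659 − 12.141·0.085912)/(20.971)] = 0.541·0.40776 = 0.22060 mol/L.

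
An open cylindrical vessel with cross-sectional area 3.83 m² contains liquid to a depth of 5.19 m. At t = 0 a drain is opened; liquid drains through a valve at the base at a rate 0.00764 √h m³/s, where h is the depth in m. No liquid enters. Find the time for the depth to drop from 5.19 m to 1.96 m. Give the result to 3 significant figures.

880 s

Mass balance (ρ constant): A dh/dt = −0.00764 √h.
This is separable: 2 d(√h)/dt = −0.00764/A, so √h = √h₀ − (0.00764/(2A)) t.
t = 2A(√h₀ − √h)/0.00764 = 2·3.83·(√5.19 − √1.96)/0.00764
  = 7.6600 × (2.2782 − 1.4000) / 0.00764 = 880.46 s.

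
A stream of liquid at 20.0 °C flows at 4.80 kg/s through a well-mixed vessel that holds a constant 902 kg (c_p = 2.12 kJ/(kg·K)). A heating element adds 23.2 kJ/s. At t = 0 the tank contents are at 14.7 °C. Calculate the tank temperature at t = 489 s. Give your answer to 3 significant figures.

M c_p dT/dt = ṁ c_p (T_in − T) + Q̇.
τ = M/ṁ = 187.92 s; T_ss = T_in + Q̇/(ṁ c_p) = 20.0 + 23.2/(4.80·2.12) = 22.280 °C.
Solution: T(t) = T_ss + (T₀ − T_ss) e^(−t/τ).
T(489) = 22.280 + (-7.5799)·e^(−489/187.92) = 22.280 + (-7.5799)·0.074109 = 21.718 °C.

21.7 °C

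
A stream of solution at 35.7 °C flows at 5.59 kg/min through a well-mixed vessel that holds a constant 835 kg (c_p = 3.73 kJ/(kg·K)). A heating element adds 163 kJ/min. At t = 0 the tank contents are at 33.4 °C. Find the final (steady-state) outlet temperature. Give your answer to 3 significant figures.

43.5 °C

M c_p dT/dt = ṁ c_p (T_in − T) + Q̇.
At steady state dT/dt = 0 ⇒ T_ss = T_in + Q̇/(ṁ c_p) = 35.7 + 163/(5.59·3.73) = 43.517 °C.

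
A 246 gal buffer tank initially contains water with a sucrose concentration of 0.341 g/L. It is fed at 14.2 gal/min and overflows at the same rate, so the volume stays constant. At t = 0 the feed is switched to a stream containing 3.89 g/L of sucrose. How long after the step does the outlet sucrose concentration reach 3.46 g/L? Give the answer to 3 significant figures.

36.6 min

Species balance: V dC/dt = Q(C_in − C) ⇒ τ = V/Q = 17.324 min.
C(t) = C_in + (C₀ − C_in) e^(−t/τ). Set C = 3.46 and solve for t:
e^(−t/τ) = (C − C_in)/(C₀ − C_in) = (3.46 − 3.89)/(0.341 − 3.89) = 0.12116
t = −τ ln(…) = 17.324 × 2.1106 = 36.565 min.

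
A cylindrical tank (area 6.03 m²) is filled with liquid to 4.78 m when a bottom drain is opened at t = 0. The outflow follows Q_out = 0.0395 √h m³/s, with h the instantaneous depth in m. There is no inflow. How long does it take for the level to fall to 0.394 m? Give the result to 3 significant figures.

With no inflow, A dh/dt = −0.0395 √h.
∫ h^(−1/2) dh = −(0.0395/A) ∫ dt, giving 2√h = 2√h₀ − (0.0395/A) t.
t = 2A(√h₀ − √h)/0.0395 = 2·6.03·(√4.78 − √0.394)/0.0395
  = 12.060 × (2.1863 − 0.62769) / 0.0395 = 475.87 s.

476 s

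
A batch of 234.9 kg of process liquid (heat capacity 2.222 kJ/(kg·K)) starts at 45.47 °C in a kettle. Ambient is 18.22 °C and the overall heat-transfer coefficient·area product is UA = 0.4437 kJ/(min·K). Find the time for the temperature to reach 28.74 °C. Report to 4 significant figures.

M c_p dT/dt = −UA(T − T_amb).
τ = M c_p/UA = 1176.35 min; T_ss = T_amb = 18.2200 °C.
T(t) = T_ss + (T₀ − T_ss)e^(−t/τ); set T = 28.74:
t = −τ ln[(T − T_ss)/(T₀ − T_ss)] = −1176.35 · ln(0.386055) = 1119.62 min.

1120 min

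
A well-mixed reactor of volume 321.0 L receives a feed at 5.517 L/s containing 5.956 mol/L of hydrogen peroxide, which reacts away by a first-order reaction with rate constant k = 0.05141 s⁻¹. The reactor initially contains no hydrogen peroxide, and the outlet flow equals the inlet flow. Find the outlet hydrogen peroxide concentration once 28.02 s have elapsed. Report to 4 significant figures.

Accumulation = in − out − consumed: V dC/dt = Q C_in − Q C − k V C.
dC/dt = (Q/V) C_in − (Q/V + k) C; effective rate a = Q/V + k = 0.0171869 + 0.05141 = 0.0685969 s⁻¹.
C_ss = Q C_in/(Q + kV) = 1.49227 mol/L; C(t) = C_ss + (C₀ − C_ss) e^(−a t).
C(28.02) = 1.49227 + (-1.49227)·e^(−0.0685969·28.02) = 1.49227 + (-1.49227)·0.146302 = 1.27395 mol/L.

1.274 mol/L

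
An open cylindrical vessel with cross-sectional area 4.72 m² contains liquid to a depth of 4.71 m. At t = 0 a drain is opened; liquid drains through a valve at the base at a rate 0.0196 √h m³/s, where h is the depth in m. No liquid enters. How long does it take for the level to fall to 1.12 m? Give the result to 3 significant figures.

Unsteady balance on liquid volume: A dh/dt = −0.0196 √h.
∫ h^(−1/2) dh = −(0.0196/A) ∫ dt, giving 2√h = 2√h₀ − (0.0196/A) t.
t = 2A(√h₀ − √h)/0.0196 = 2·4.72·(√4.71 − √1.12)/0.0196
  = 9.4400 × (2.1703 − 1.0583) / 0.0196 = 535.55 s.

536 s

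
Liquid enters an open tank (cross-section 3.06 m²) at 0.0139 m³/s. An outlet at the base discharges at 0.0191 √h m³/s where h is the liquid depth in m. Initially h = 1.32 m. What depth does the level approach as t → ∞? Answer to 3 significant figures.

0.530 m

Mass balance (ρ constant): A dh/dt = Q_in − 0.0191 √h. At steady state dh/dt = 0:
Q_in = 0.0191 √h_ss ⇒ √h_ss = 0.0139/0.0191 = 0.72775.
h_ss = 0.72775² = 0.52962 m. (Since h₀ = 1.32 m > h_ss, the level will fall toward this value.)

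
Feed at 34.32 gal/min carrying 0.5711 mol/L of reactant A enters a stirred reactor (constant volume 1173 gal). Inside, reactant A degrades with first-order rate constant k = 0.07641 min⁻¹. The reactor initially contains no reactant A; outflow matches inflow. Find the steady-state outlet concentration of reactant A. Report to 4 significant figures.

0.1581 mol/L

V dC/dt = Q(C_in − C) − k V C.
Steady state (dC/dt = 0): C_ss = Q C_in/(Q + kV) = C_in/(1 + kV/Q).
C_ss = 34.32·0.5711/(34.32 + 0.07641·1173) = 19.6002/123.949 = 0.158131 mol/L.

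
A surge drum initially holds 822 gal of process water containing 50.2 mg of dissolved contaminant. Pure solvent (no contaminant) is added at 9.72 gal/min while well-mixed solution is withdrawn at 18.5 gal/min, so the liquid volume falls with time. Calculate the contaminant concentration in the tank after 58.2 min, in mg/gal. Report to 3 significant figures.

0.0208 mg/gal

Let m(t) be the amount of contaminant. Volume: V(t) = V₀ + (Q_in − Q_out) t = 822 − 8.7800 t; V(58.2) = 311.00 gal.
No contaminant enters, so dm/dt = −Q_out · (m/V).
dm/m = −Q_out dt/(V₀ − 8.7800 t); integrating gives ln(m/m₀) = −(Q_out/(Q_in−Q_out)) ln(V/V₀).
m = m₀ (V₀/V)^(Q_out/(Q_in−Q_out)) = 50.2 × (822/311.00)^(-2.1071) = 6.4759 mg.
C = m/V = 6.4759/311.00 = 0.020823 mg/gal.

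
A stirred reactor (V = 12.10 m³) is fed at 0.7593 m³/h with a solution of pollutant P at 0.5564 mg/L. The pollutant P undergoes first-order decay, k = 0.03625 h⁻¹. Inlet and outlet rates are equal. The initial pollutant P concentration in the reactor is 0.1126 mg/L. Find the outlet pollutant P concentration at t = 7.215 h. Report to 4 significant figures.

0.2351 mg/L

Species balance: V dC/dt = Q C_in − Q C − k V C.
dC/dt = (Q/V) C_in − (Q/V + k) C; effective rate a = Q/V + k = 0.0627521 + 0.03625 = 0.0990021 h⁻¹.
C_ss = Q C_in/(Q + kV) = 0.352672 mg/L; C(t) = C_ss + (C₀ − C_ss) e^(−a t).
C(7.215) = 0.352672 + (-0.240072)·e^(−0.0990021·7.215) = 0.352672 + (-0.240072)·0.489535 = 0.235148 mg/L.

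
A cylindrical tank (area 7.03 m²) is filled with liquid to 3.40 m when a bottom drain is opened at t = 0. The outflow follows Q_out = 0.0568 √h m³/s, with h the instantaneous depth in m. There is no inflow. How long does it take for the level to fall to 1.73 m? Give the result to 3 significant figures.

131 s

Volume balance on the tank: A dh/dt = −0.0568 √h.
Separate and integrate: 2(√h − √h₀) = −(0.0568/A) t.
t = 2A(√h₀ − √h)/0.0568 = 2·7.03·(√3.40 − √1.73)/0.0568
  = 14.060 × (1.8439 − 1.3153) / 0.0568 = 130.85 s.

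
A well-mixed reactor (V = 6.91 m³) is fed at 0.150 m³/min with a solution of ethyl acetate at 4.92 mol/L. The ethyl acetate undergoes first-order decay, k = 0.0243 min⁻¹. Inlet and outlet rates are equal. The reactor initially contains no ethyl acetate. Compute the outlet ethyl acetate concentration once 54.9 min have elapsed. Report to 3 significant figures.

2.14 mol/L

Accumulation = in − out − consumed: V dC/dt = Q C_in − Q C − k V C.
This is linear with rate a = Q/V + k = 0.046008 min⁻¹.
C_ss = Q C_in/(Q + kV) = 2.3214 mol/L; C(t) = C_ss + (C₀ − C_ss) e^(−a t).
C(54.9) = 2.3214 + (-2.3214)·e^(−0.046008·54.9) = 2.3214 + (-2.3214)·0.079993 = 2.1357 mol/L.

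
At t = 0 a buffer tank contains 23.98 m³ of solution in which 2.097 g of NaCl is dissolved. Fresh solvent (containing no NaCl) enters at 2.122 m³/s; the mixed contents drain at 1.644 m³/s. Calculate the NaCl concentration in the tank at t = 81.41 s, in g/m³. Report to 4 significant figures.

Let m(t) be the amount of NaCl. Volume: V(t) = V₀ + (Q_in − Q_out) t = 23.98 + 0.478000 t; V(81.41) = 62.8940 m³.
Solute balance: dm/dt = 0 − Q_out C = −Q_out m/V(t).
dm/m = −Q_out dt/(V₀ + 0.478000 t); integrating gives ln(m/m₀) = −(Q_out/(Q_in−Q_out)) ln(V/V₀).
m = m₀ (V₀/V)^(Q_out/(Q_in−Q_out)) = 2.097 × (23.98/62.8940)^(3.43933) = 0.0760930 g.
C = m/V = 0.0760930/62.8940 = 0.00120986 g/m³.

0.001210 g/m³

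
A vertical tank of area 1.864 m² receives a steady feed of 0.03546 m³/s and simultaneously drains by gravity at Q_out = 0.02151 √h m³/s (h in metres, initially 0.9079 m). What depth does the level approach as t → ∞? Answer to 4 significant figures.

A dh/dt = Q_in − 0.02151 √h. Steady state requires inflow = outflow:
Q_in = 0.02151 √h_ss ⇒ √h_ss = 0.03546/0.02151 = 1.64854.
h_ss = 1.64854² = 2.71767 m. (Since h₀ = 0.9079 m < h_ss, the level will rise toward this value.)

2.718 m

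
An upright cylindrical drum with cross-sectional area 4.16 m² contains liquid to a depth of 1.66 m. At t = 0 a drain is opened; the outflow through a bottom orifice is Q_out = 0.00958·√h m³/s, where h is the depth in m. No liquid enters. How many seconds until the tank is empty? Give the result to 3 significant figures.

A dh/dt = −Q_out = −0.00958 √h.
Separate and integrate: 2(√h − √h₀) = −(0.00958/A) t.
Tank is empty when √h = 0: t_empty = 2A√h₀/0.00958.
t_empty = 2·4.16·√1.66/0.00958 = 8.3200·1.2884/0.00958 = 1119.0 s.

1120 s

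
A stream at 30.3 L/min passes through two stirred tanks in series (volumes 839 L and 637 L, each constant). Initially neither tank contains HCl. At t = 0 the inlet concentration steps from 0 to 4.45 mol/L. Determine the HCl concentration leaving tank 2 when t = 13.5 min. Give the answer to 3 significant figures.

Species balance on tank i: dCᵢ/dt = (Cᵢ₋₁ − Cᵢ)/τᵢ with τᵢ = Vᵢ/Q.
τ₁ = 839/30.3 = 27.690 min; τ₂ = 637/30.3 = 21.023 min.
Solving the cascade with C₁(0)=C₂(0)=0 gives C₂(t) = C_in[1 − (τ₁ e^(−t/τ₁) − τ₂ e^(−t/τ₂))/(τ₁ − τ₂)].
At t = 13.5: e^(−t/τ₁) = 0.61413, e^(−t/τ₂) = 0.52616.
C₂ = 4.45·[1 − (27.690·0.61413 − 21.023·0.52616)/(6.6667)] = 4.45·0.10845 = 0.48259 mol/L.

0.483 mol/L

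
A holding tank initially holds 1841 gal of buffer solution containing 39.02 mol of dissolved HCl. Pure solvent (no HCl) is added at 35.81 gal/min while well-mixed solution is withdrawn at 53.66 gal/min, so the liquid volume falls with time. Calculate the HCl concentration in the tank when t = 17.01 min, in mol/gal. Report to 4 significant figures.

Total volume: dV/dt = Q_in − Q_out = -17.8500 gal/min, so V(t) = 1841 − 17.8500 t and V(17.01) = 1537.37 gal.
No HCl enters, so dm/dt = −Q_out · (m/V).
Separate: dm/m = −Q_out dt/V(t) ⇒ ln(m/m₀) = −(Q_out/(Q_in−Q_out)) ln(V/V₀).
m = m₀ (V₀/V)^(Q_out/(Q_in−Q_out)) = 39.02 × (1841/1537.37)^(-3.00616) = 22.6976 mol.
C = m/V = 22.6976/1537.37 = 0.0147639 mol/gal.

0.01476 mol/gal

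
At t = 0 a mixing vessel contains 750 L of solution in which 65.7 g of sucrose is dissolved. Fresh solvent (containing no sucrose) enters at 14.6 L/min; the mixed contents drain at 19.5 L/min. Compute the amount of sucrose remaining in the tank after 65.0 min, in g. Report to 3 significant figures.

Let m(t) be the amount of sucrose. Volume: V(t) = V₀ + (Q_in − Q_out) t = 750 − 4.9000 t; V(65.0) = 431.50 L.
Solute balance: dm/dt = 0 − Q_out C = −Q_out m/V(t).
dm/m = −Q_out dt/(V₀ − 4.9000 t); integrating gives ln(m/m₀) = −(Q_out/(Q_in−Q_out)) ln(V/V₀).
m = m₀ (V₀/V)^(Q_out/(Q_in−Q_out)) = 65.7 × (750/431.50)^(-3.9796) = 7.2802 g.

7.28 g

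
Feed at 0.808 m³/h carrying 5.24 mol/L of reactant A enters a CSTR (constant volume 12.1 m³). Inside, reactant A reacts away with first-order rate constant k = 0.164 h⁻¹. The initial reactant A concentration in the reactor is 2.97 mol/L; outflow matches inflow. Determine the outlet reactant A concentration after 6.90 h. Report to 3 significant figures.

Species balance: V dC/dt = Q C_in − Q C − k V C.
This is linear with rate a = Q/V + k = 0.23078 h⁻¹.
C_ss = Q C_in/(Q + kV) = 1.5162 mol/L; C(t) = C_ss + (C₀ − C_ss) e^(−a t).
C(6.90) = 1.5162 + (1.4538)·e^(−0.23078·6.90) = 1.5162 + (1.4538)·0.20344 = 1.8120 mol/L.

1.81 mol/L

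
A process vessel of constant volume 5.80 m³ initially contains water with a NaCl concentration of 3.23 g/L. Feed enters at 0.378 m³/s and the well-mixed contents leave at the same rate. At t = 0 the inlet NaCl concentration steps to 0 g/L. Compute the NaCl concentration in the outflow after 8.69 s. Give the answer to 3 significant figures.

1.83 g/L

Mass balance on the solute (V constant): V dC/dt = Q(C_in − C).
Rewrite as dC/dt + C/τ = C_in/τ, τ = V/Q = 15.344 s.
Solution: C(t) = C_in + (C₀ − C_in) e^(−t/τ).
C(8.69) = 0 + (3.23 − 0)·e^(−8.69/15.344) = 0 + (3.2300)·0.56759 = 1.8333 g/L.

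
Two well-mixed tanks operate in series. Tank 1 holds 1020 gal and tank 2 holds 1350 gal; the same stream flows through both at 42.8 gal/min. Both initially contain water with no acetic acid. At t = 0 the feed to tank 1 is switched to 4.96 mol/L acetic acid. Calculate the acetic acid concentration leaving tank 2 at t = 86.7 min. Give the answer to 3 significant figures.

Species balance on tank i: dCᵢ/dt = (Cᵢ₋₁ − Cᵢ)/τᵢ with τᵢ = Vᵢ/Q.
τ₁ = 1020/42.8 = 23.832 min; τ₂ = 1350/42.8 = 31.542 min.
Solving the cascade with C₁(0)=C₂(0)=0 gives C₂(t) = C_in[1 − (τ₁ e^(−t/τ₁) − τ₂ e^(−t/τ₂))/(τ₁ − τ₂)].
At t = 86.7: e^(−t/τ₁) = 0.026305, e^(−t/τ₂) = 0.064010.
C₂ = 4.96·[1 − (23.832·0.026305 − 31.542·0.064010)/(-7.7103)] = 4.96·0.81945 = 4.0645 mol/L.

4.06 mol/L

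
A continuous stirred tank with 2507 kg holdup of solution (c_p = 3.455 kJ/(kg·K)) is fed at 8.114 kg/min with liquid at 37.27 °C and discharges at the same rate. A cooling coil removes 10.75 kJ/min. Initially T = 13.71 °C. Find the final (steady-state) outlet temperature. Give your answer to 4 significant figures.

36.89 °C

M c_p dT/dt = ṁ c_p (T_in − T) − Q̇.
At steady state dT/dt = 0 ⇒ T_ss = T_in − Q̇/(ṁ c_p) = 37.27 − 10.75/(8.114·3.455) = 36.8865 °C.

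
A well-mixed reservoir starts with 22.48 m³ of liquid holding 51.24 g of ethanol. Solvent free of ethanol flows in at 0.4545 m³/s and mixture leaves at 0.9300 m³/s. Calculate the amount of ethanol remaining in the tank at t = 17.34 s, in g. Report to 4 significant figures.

20.96 g

Let m(t) be the amount of ethanol. Volume: V(t) = V₀ + (Q_in − Q_out) t = 22.48 − 0.475500 t; V(17.34) = 14.2348 m³.
Solute balance: dm/dt = 0 − Q_out C = −Q_out m/V(t).
Separate: dm/m = −Q_out dt/V(t) ⇒ ln(m/m₀) = −(Q_out/(Q_in−Q_out)) ln(V/V₀).
m = m₀ (V₀/V)^(Q_out/(Q_in−Q_out)) = 51.24 × (22.48/14.2348)^(-1.95584) = 20.9645 g.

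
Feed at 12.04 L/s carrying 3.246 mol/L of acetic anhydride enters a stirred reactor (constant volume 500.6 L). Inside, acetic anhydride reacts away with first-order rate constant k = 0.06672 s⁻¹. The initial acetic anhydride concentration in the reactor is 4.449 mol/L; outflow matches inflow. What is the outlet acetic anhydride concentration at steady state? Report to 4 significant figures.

Accumulation = in − out − consumed: V dC/dt = Q C_in − Q C − k V C.
Steady state (dC/dt = 0): C_ss = Q C_in/(Q + kV) = C_in/(1 + kV/Q).
C_ss = 12.04·3.246/(12.04 + 0.06672·500.6) = 39.0818/45.4400 = 0.860075 mol/L.

0.8601 mol/L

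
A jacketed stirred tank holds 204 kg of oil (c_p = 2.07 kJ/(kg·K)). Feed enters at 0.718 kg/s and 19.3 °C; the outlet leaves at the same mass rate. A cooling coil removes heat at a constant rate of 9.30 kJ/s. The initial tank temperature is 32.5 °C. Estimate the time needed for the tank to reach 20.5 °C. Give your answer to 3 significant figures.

M c_p dT/dt = ṁ c_p (T_in − T) − Q̇.
τ = M/ṁ = 284.12 s; T_ss = T_in − Q̇/(ṁ c_p) = 13.043 °C.
T(t) = T_ss + (T₀ − T_ss) e^(−t/τ). Set T = 20.5:
e^(−t/τ) = (20.5 − 13.043)/(32.5 − 13.043) = 0.38327
t = −284.12 · ln(0.38327) = 272.48 s.

272 s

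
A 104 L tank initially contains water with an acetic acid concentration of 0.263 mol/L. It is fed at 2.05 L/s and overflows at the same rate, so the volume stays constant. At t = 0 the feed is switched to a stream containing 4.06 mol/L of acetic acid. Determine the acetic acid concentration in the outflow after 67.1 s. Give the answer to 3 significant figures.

3.05 mol/L

Mass balance on the solute (V constant): V dC/dt = Q(C_in − C).
Rewrite as dC/dt + C/τ = C_in/τ, τ = V/Q = 50.732 s.
Solution: C(t) = C_in + (C₀ − C_in) e^(−t/τ).
C(67.1) = 4.06 + (0.263 − 4.06)·e^(−67.1/50.732) = 4.06 + (-3.7970)·0.26643 = 3.0484 mol/L.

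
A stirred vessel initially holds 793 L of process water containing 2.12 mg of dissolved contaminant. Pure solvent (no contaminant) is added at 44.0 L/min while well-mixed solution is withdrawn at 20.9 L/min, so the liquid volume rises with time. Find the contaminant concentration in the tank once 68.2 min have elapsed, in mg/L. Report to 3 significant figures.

Total volume: dV/dt = Q_in − Q_out = 23.100 L/min, so V(t) = 793 + 23.100 t and V(68.2) = 2368.4 L.
No contaminant enters, so dm/dt = −Q_out · (m/V).
Separate: dm/m = −Q_out dt/V(t) ⇒ ln(m/m₀) = −(Q_out/(Q_in−Q_out)) ln(V/V₀).
m = m₀ (V₀/V)^(Q_out/(Q_in−Q_out)) = 2.12 × (793/2368.4)^(0.90476) = 0.78778 mg.
C = m/V = 0.78778/2368.4 = 0.00033262 mg/L.

0.000333 mg/L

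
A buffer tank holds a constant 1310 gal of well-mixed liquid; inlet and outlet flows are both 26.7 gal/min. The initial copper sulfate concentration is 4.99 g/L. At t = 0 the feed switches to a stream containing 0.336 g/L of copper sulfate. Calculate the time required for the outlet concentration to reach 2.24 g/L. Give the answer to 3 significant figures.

43.9 min

Species balance on the tank: V dC/dt = Q(C_in − C), so τ = V/Q = 49.064 min.
C(t) = C_in + (C₀ − C_in) e^(−t/τ). Set C = 2.24 and solve for t:
e^(−t/τ) = (C − C_in)/(C₀ − C_in) = (2.24 − 0.336)/(4.99 − 0.336) = 0.40911
t = −τ ln(…) = 49.064 × 0.89377 = 43.852 min.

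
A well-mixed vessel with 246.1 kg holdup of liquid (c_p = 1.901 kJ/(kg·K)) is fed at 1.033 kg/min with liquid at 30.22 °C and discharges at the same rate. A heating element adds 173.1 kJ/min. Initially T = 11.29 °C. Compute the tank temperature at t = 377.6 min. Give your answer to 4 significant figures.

Energy balance: M c_p dT/dt = ṁ c_p (T_in − T) + 173.1.
Rearrange: dT/dt = (T_ss − T)/τ with τ = M/ṁ = 238.238 min and T_ss = T_in + Q̇/(ṁ c_p) = 118.368 °C.
Solution: T(t) = T_ss + (T₀ − T_ss) e^(−t/τ).
T(377.6) = 118.368 + (-107.078)·e^(−377.6/238.238) = 118.368 + (-107.078)·0.204954 = 96.4223 °C.

96.42 °C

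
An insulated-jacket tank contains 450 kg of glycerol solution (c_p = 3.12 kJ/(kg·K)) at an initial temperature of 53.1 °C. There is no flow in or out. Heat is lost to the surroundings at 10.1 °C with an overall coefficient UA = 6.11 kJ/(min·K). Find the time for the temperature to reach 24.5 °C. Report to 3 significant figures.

251 min

First-law balance (no shaft work): M c_p dT/dt = −UA(T − T_amb).
τ = M c_p/UA = 229.79 min; T_ss = T_amb = 10.100 °C.
T(t) = T_ss + (T₀ − T_ss)e^(−t/τ); set T = 24.5:
t = −τ ln[(T − T_ss)/(T₀ − T_ss)] = −229.79 · ln(0.33488) = 251.38 min.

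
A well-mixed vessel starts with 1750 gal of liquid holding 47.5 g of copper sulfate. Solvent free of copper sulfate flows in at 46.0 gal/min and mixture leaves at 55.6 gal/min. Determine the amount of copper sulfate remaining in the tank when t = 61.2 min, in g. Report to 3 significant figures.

Let m(t) be the amount of copper sulfate. Volume: V(t) = V₀ + (Q_in − Q_out) t = 1750 − 9.6000 t; V(61.2) = 1162.5 gal.
Species balance (pure solvent in): dm/dt = −Q_out · m/V(t).
dm/m = −Q_out dt/(V₀ − 9.6000 t); integrating gives ln(m/m₀) = −(Q_out/(Q_in−Q_out)) ln(V/V₀).
m = m₀ (V₀/V)^(Q_out/(Q_in−Q_out)) = 47.5 × (1750/1162.5)^(-5.7917) = 4.4442 g.

4.44 g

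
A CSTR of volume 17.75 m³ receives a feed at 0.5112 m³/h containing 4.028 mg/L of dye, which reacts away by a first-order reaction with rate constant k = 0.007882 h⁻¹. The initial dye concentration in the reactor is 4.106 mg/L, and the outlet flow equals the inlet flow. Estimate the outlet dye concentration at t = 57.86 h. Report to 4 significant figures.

3.275 mg/L

V dC/dt = Q(C_in − C) − k V C.
This is linear with rate a = Q/V + k = 0.0366820 h⁻¹.
C_ss = Q C_in/(Q + kV) = 3.16249 mg/L; C(t) = C_ss + (C₀ − C_ss) e^(−a t).
C(57.86) = 3.16249 + (0.943512)·e^(−0.0366820·57.86) = 3.16249 + (0.943512)·0.119741 = 3.27547 mg/L.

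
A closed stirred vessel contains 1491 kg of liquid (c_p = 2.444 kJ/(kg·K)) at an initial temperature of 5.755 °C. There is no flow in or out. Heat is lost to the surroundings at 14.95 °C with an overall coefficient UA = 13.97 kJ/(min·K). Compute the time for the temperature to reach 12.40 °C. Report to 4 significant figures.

334.6 min

Lumped-capacitance energy balance: M c_p dT/dt = UA(T_amb − T).
τ = M c_p/UA = 260.845 min; T_ss = T_amb = 14.9500 °C.
T(t) = T_ss + (T₀ − T_ss)e^(−t/τ); set T = 12.40:
t = −τ ln[(T − T_ss)/(T₀ − T_ss)] = −260.845 · ln(0.277325) = 334.551 min.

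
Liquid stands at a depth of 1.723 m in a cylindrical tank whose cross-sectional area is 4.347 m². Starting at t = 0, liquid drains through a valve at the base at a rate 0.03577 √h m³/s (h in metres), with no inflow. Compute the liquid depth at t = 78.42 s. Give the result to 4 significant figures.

A dh/dt = −Q_out = −0.03577 √h.
This is separable: 2 d(√h)/dt = −0.03577/A, so √h = √h₀ − (0.03577/(2A)) t.
√h = √1.723 − 0.03577·78.42/(2·4.347) = 1.31263 − 0.322646 = 0.989985.
h = 0.989985² = 0.980070 m.

0.9801 m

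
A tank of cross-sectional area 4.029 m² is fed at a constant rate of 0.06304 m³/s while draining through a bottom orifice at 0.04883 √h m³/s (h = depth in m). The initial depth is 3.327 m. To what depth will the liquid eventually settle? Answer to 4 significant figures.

1.667 m

A dh/dt = Q_in − 0.04883 √h. Steady state requires inflow = outflow:
Q_in = 0.04883 √h_ss ⇒ √h_ss = 0.06304/0.04883 = 1.29101.
h_ss = 1.29101² = 1.66671 m. (Since h₀ = 3.327 m > h_ss, the level will fall toward this value.)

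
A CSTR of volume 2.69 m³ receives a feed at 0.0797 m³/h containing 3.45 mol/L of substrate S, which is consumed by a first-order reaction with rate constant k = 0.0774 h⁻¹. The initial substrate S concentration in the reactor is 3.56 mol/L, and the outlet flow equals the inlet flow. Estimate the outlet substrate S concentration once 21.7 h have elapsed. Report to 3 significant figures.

Species balance: V dC/dt = Q C_in − Q C − k V C.
dC/dt = (Q/V) C_in − (Q/V + k) C; effective rate a = Q/V + k = 0.029628 + 0.0774 = 0.10703 h⁻¹.
C_ss = Q C_in/(Q + kV) = 0.95505 mol/L; C(t) = C_ss + (C₀ − C_ss) e^(−a t).
C(21.7) = 0.95505 + (2.6049)·e^(−0.10703·21.7) = 0.95505 + (2.6049)·0.098027 = 1.2104 mol/L.

1.21 mol/L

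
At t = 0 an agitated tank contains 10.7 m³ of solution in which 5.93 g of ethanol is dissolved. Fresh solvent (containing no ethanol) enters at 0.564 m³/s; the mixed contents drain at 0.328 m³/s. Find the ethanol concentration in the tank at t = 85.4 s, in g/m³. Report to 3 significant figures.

0.0441 g/m³

Let m(t) be the amount of ethanol. Volume: V(t) = V₀ + (Q_in − Q_out) t = 10.7 + 0.23600 t; V(85.4) = 30.854 m³.
No ethanol enters, so dm/dt = −Q_out · (m/V).
Separate: dm/m = −Q_out dt/V(t) ⇒ ln(m/m₀) = −(Q_out/(Q_in−Q_out)) ln(V/V₀).
m = m₀ (V₀/V)^(Q_out/(Q_in−Q_out)) = 5.93 × (10.7/30.854)^(1.3898) = 1.3609 g.
C = m/V = 1.3609/30.854 = 0.044107 g/m³.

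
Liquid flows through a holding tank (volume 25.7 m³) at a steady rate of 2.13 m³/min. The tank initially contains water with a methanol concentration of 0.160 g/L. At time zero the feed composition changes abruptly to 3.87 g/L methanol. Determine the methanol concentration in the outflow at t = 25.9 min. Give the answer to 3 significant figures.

3.44 g/L

Unsteady species balance (constant V, well mixed): V dC/dt = Q(C_in − C).
So dC/dt = (C_in − C)/τ with τ = V/Q = 25.7/2.13 = 12.066 min.
This is linear first-order; C(t) = C_in + (C₀ − C_in) e^(−t/τ).
C(25.9) = 3.87 + (0.160 − 3.87)·e^(−25.9/12.066) = 3.87 + (-3.7100)·0.11688 = 3.4364 g/L.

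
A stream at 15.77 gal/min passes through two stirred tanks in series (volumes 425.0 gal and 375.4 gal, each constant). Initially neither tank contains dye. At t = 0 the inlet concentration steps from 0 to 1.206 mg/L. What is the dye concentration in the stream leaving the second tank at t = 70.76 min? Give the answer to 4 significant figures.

0.9250 mg/L

Time constants: τᵢ = Vᵢ/Q for each well-mixed tank.
τ₁ = 425.0/15.77 = 26.9499 min; τ₂ = 375.4/15.77 = 23.8047 min.
Solving the cascade with C₁(0)=C₂(0)=0 gives C₂(t) = C_in[1 − (τ₁ e^(−t/τ₁) − τ₂ e^(−t/τ₂))/(τ₁ − τ₂)].
At t = 70.76: e^(−t/τ₁) = 0.0723954, e^(−t/τ₂) = 0.0511740.
C₂ = 1.206·[1 − (26.9499·0.0723954 − 23.8047·0.0511740)/(3.14521)] = 1.206·0.766989 = 0.924989 mg/L.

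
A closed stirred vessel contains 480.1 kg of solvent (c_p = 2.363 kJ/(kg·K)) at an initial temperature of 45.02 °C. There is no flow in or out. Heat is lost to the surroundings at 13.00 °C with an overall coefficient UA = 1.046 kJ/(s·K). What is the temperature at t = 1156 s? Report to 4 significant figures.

M c_p dT/dt = −UA(T − T_amb).
dT/dt = (T_ss − T)/τ with T_ss = T_amb = 13.0000 °C, τ = M c_p/UA = 480.1·2.363/1.046 = 1084.59 s.
This is linear first-order; T(t) = T_ss + (T₀ − T_ss) e^(−t/τ).
T(1156) = 13.0000 + (32.0200)·0.344437 = 24.0289 °C.

24.03 °C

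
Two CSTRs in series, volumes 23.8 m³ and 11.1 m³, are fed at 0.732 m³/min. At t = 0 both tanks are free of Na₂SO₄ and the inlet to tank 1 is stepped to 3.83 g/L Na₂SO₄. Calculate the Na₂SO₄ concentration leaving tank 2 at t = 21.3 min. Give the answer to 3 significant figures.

0.924 g/L

Species balance on tank i: dCᵢ/dt = (Cᵢ₋₁ − Cᵢ)/τᵢ with τᵢ = Vᵢ/Q.
τ₁ = 23.8/0.732 = 32.514 min; τ₂ = 11.1/0.732 = 15.164 min.
Tank 1: C₁ = C_in(1 − e^(−t/τ₁)). Tank 2 (τ₁ ≠ τ₂): C₂ = C_in[1 − (τ₁ e^(−t/τ₁) − τ₂ e^(−t/τ₂))/(τ₁ − τ₂)].
At t = 21.3: e^(−t/τ₁) = 0.51939, e^(−t/τ₂) = 0.24545.
C₂ = 3.83·[1 − (32.514·0.51939 − 15.164·0.24545)/(17.350)] = 3.83·0.24119 = 0.92377 g/L.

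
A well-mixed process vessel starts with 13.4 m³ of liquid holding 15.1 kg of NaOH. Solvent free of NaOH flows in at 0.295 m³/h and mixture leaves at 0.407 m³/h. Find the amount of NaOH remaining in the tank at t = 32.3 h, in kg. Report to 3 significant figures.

Let m(t) be the amount of NaOH. Volume: V(t) = V₀ + (Q_in − Q_out) t = 13.4 − 0.11200 t; V(32.3) = 9.7824 m³.
Species balance (pure solvent in): dm/dt = −Q_out · m/V(t).
Separate: dm/m = −Q_out dt/V(t) ⇒ ln(m/m₀) = −(Q_out/(Q_in−Q_out)) ln(V/V₀).
m = m₀ (V₀/V)^(Q_out/(Q_in−Q_out)) = 15.1 × (13.4/9.7824)^(-3.6339) = 4.8125 kg.

4.81 kg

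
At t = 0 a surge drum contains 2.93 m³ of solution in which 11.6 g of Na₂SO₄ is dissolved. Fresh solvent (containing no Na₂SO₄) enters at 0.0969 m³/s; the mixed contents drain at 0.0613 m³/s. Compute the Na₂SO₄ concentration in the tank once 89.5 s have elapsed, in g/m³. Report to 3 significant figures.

Total volume: dV/dt = Q_in − Q_out = 0.035600 m³/s, so V(t) = 2.93 + 0.035600 t and V(89.5) = 6.1162 m³.
Solute balance: dm/dt = 0 − Q_out C = −Q_out m/V(t).
Separate: dm/m = −Q_out dt/V(t) ⇒ ln(m/m₀) = −(Q_out/(Q_in−Q_out)) ln(V/V₀).
m = m₀ (V₀/V)^(Q_out/(Q_in−Q_out)) = 11.6 × (2.93/6.1162)^(1.7219) = 3.2667 g.
C = m/V = 3.2667/6.1162 = 0.53411 g/m³.

0.534 g/m³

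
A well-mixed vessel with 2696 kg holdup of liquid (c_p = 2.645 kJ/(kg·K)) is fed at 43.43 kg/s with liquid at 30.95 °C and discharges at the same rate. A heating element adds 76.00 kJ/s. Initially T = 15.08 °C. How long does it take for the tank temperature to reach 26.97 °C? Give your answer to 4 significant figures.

Energy balance: M c_p dT/dt = ṁ c_p (T_in − T) + 76.00.
τ = M/ṁ = 62.0769 s; T_ss = T_in + Q̇/(ṁ c_p) = 31.6116 °C.
T(t) = T_ss + (T₀ − T_ss) e^(−t/τ). Set T = 26.97:
e^(−t/τ) = (26.97 − 31.6116)/(15.08 − 31.6116) = 0.280772
t = −62.0769 · ln(0.280772) = 78.8510 s.

78.85 s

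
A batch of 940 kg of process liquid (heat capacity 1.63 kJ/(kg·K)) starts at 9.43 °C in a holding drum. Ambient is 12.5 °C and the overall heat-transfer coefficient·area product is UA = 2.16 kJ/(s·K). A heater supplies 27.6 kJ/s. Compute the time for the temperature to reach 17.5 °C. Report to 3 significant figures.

505 s

Heat balance on the well-mixed liquid: M c_p dT/dt = −UA(T − T_amb) + Q̇.
τ = M c_p/UA = 709.35 s; T_ss = T_amb + Q̇/UA = 12.5 + 27.6/2.16 = 25.278 °C.
T(t) = T_ss + (T₀ − T_ss)e^(−t/τ); set T = 17.5:
t = −τ ln[(T − T_ss)/(T₀ − T_ss)] = −709.35 · ln(0.49078) = 504.89 s.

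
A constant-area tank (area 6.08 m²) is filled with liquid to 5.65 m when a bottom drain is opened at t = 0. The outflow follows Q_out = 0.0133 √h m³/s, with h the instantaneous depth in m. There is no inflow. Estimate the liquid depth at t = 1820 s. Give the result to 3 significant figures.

0.149 m

With no inflow, A dh/dt = −0.0133 √h.
This is separable: 2 d(√h)/dt = −0.0133/A, so √h = √h₀ − (0.0133/(2A)) t.
√h = √5.65 − 0.0133·1820/(2·6.08) = 2.3770 − 1.9906 = 0.38635.
h = 0.38635² = 0.14926 m.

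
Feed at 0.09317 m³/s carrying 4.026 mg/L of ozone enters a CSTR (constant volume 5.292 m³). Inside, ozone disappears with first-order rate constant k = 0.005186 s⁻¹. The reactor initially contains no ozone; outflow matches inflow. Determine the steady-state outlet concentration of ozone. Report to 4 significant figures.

V dC/dt = Q(C_in − C) − k V C.
At steady state: 0 = Q C_in − (Q + kV) C_ss, so C_ss = Q C_in/(Q + kV).
C_ss = 0.09317·4.026/(0.09317 + 0.005186·5.292) = 0.375102/0.120614 = 3.10993 mg/L.

3.110 mg/L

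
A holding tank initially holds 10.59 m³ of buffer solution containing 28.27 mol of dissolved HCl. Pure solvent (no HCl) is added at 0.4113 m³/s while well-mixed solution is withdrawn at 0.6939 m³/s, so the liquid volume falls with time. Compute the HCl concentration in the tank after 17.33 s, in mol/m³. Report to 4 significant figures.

1.082 mol/m³

Total volume: dV/dt = Q_in − Q_out = -0.282600 m³/s, so V(t) = 10.59 − 0.282600 t and V(17.33) = 5.69254 m³.
No HCl enters, so dm/dt = −Q_out · (m/V).
Separate: dm/m = −Q_out dt/V(t) ⇒ ln(m/m₀) = −(Q_out/(Q_in−Q_out)) ln(V/V₀).
m = m₀ (V₀/V)^(Q_out/(Q_in−Q_out)) = 28.27 × (10.59/5.69254)^(-2.45541) = 6.15703 mol.
C = m/V = 6.15703/5.69254 = 1.08160 mol/m³.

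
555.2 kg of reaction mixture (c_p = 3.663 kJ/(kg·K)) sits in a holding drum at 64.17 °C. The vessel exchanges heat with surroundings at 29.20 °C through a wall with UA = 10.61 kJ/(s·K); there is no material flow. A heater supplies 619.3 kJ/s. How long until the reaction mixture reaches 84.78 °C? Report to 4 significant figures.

M c_p dT/dt = −UA(T − T_amb) + Q̇.
τ = M c_p/UA = 191.677 s; T_ss = T_amb + Q̇/UA = 29.20 + 619.3/10.61 = 87.5695 °C.
T(t) = T_ss + (T₀ − T_ss)e^(−t/τ); set T = 84.78:
t = −τ ln[(T − T_ss)/(T₀ − T_ss)] = −191.677 · ln(0.119211) = 407.672 s.

407.7 s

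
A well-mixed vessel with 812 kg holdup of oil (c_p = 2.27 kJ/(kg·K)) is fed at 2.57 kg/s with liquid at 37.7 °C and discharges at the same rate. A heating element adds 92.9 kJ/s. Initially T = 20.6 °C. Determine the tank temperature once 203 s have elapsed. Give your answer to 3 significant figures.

M c_p dT/dt = ṁ c_p (T_in − T) + Q̇.
Rearrange: dT/dt = (T_ss − T)/τ with τ = M/ṁ = 315.95 s and T_ss = T_in + Q̇/(ṁ c_p) = 53.624 °C.
T approaches T_ss exponentially: T(t) = T_ss + (T₀ − T_ss) e^(−t/τ).
T(203) = 53.624 + (-33.024)·e^(−203/315.95) = 53.624 + (-33.024)·0.52598 = 36.254 °C.

36.3 °C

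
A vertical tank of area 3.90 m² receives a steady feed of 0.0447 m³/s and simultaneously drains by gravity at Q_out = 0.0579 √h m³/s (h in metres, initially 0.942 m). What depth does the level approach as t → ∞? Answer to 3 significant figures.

A dh/dt = Q_in − 0.0579 √h. Steady state requires inflow = outflow:
Q_in = 0.0579 √h_ss ⇒ √h_ss = 0.0447/0.0579 = 0.77202.
h_ss = 0.77202² = 0.59602 m. (Since h₀ = 0.942 m > h_ss, the level will fall toward this value.)

0.596 m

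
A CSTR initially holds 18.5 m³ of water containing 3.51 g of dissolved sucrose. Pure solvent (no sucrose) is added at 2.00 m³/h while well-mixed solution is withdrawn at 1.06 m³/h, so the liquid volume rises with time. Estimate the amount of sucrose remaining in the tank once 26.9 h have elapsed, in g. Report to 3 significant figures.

1.33 g

Total volume: dV/dt = Q_in − Q_out = 0.94000 m³/h, so V(t) = 18.5 + 0.94000 t and V(26.9) = 43.786 m³.
Solute balance: dm/dt = 0 − Q_out C = −Q_out m/V(t).
Separate: dm/m = −Q_out dt/V(t) ⇒ ln(m/m₀) = −(Q_out/(Q_in−Q_out)) ln(V/V₀).
m = m₀ (V₀/V)^(Q_out/(Q_in−Q_out)) = 3.51 × (18.5/43.786)^(1.1277) = 1.3286 g.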